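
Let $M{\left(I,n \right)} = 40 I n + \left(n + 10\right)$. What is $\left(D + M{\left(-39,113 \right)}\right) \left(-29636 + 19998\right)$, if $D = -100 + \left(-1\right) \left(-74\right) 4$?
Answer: $1695912118$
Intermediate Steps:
$M{\left(I,n \right)} = 10 + n + 40 I n$ ($M{\left(I,n \right)} = 40 I n + \left(10 + n\right) = 10 + n + 40 I n$)
$D = 196$ ($D = -100 + 74 \cdot 4 = -100 + 296 = 196$)
$\left(D + M{\left(-39,113 \right)}\right) \left(-29636 + 19998\right) = \left(196 + \left(10 + 113 + 40 \left(-39\right) 113\right)\right) \left(-29636 + 19998\right) = \left(196 + \left(10 + 113 - 176280\right)\right) \left(-9638\right) = \left(196 - 176157\right) \left(-9638\right) = \left(-175961\right) \left(-9638\right) = 1695912118$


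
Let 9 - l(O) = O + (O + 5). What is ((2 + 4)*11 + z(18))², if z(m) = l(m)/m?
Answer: 334084/81 ≈ 4124.5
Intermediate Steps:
l(O) = 4 - 2*O (l(O) = 9 - (O + (O + 5)) = 9 - (O + (5 + O)) = 9 - (5 + 2*O) = 9 + (-5 - 2*O) = 4 - 2*O)
z(m) = (4 - 2*m)/m
((2 + 4)*11 + z(18))² = ((2 + 4)*11 + (-2 + 4/18))² = (6*11 + (-2 + 4*(1/18)))² = (66 + (-2 + 2/9))² = (66 - 16/9)² = (578/9)² = 334084/81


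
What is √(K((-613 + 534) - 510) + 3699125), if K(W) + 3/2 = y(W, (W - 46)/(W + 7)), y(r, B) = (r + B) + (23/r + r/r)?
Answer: √108654191029034121/171399 ≈ 1923.2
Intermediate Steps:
y(r, B) = 1 + B + r + 23/r (y(r, B) = (B + r) + (23/r + 1) = (B + r) + (1 + 23/r) = 1 + B + r + 23/r)
K(W) = -½ + W + 23/W + (-46 + W)/(7 + W) (K(W) = -3/2 + (1 + (W - 46)/(W + 7) + W + 23/W) = -3/2 + (1 + (-46 + W)/(7 + W) + W + 23/W) = -3/2 + (1 + W + 23/W + (-46 + W)/(7 + W)) = -½ + W + 23/W + (-46 + W)/(7 + W))
√(K((-613 + 534) - 510) + 3699125) = √((322 - 53*((-613 + 534) - 510) + 2*((-613 + 534) - 510)³ + 15*((-613 + 534) - 510)²)/(2*((-613 + 534) - 510)*(7 + ((-613 + 534) - 510))) + 3699125) = √((322 - 53*(-79 - 510) + 2*(-79 - 510)³ + 15*(-79 - 510)²)/(2*(-79 - 510)*(7 + (-79 - 510))) + 3699125) = √((½)*(322 - 53*(-589) + 2*(-589)³ + 15*(-589)²)/(-589*(7 - 589)) + 3699125) = √((½)*(-1/589)*(322 + 31217 + 2*(-204336469) + 15*346921)/(-582) + 3699125) = √((½)*(-1/589)*(-1/582)*(322 + 31217 - 408672938 + 5203815) + 3699125) = √((½)*(-1/589)*(-1/582)*(-403437584) + 3699125) = √(-100859396/171399 + 3699125) = √(633925466479/171399) = √108654191029034121/171399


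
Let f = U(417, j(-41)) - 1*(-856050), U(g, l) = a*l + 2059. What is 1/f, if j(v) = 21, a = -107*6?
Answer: 1/844627 ≈ 1.1840e-6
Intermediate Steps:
a = -642
U(g, l) = 2059 - 642*l (U(g, l) = -642*l + 2059 = 2059 - 642*l)
f = 844627 (f = (2059 - 642*21) - 1*(-856050) = (2059 - 13482) + 856050 = -11423 + 856050 = 844627)
1/f = 1/844627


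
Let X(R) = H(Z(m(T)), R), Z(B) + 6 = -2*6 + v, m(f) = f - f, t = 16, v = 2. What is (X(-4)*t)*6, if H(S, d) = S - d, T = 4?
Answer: -1152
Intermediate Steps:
m(f) = 0
Z(B) = -16 (Z(B) = -6 + (-2*6 + 2) = -6 + (-12 + 2) = -6 - 10 = -16)
X(R) = -16 - R
(X(-4)*t)*6 = ((-16 - 1*(-4))*16)*6 = ((-16 + 4)*16)*6 = -12*16*6 = -192*6 = -1152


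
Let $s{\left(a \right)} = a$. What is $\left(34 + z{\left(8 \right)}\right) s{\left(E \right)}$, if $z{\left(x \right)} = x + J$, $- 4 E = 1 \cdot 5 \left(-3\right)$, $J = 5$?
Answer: $\frac{705}{4} \approx 176.25$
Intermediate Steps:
$E = \frac{15}{4}$ ($E = - \frac{1 \cdot 5 \left(-3\right)}{4} = - \frac{5 \left(-3\right)}{4} = \left(- \frac{1}{4}\right) \left(-15\right) = \frac{15}{4} \approx 3.75$)
$z{\left(x \right)} = 5 + x$ ($z{\left(x \right)} = x + 5 = 5 + x$)
$\left(34 + z{\left(8 \right)}\right) s{\left(E \right)} = \left(34 + \left(5 + 8\right)\right) \frac{15}{4} = \left(34 + 13\right) \frac{15}{4} = 47 \cdot \frac{15}{4} = \frac{705}{4}$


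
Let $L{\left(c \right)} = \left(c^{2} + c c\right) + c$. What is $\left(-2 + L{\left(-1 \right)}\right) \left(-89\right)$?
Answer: $89$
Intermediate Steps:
$L{\left(c \right)} = c + 2 c^{2}$ ($L{\left(c \right)} = \left(c^{2} + c^{2}\right) + c = 2 c^{2} + c = c + 2 c^{2}$)
$\left(-2 + L{\left(-1 \right)}\right) \left(-89\right) = \left(-2 - \left(1 + 2 \left(-1\right)\right)\right) \left(-89\right) = \left(-2 - \left(1 - 2\right)\right) \left(-89\right) = \left(-2 - -1\right) \left(-89\right) = \left(-2 + 1\right) \left(-89\right) = \left(-1\right) \left(-89\right) = 89$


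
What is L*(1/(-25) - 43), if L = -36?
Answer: 38736/25 ≈ 1549.4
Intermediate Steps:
L*(1/(-25) - 43) = -36*(1/(-25) - 43) = -36*(-1/25 - 43) = -36*(-1076/25) = 38736/25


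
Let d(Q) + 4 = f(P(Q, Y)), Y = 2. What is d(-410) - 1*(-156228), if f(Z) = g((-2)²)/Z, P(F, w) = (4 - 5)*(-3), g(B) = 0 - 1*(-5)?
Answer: 468677/3 ≈ 1.5623e+5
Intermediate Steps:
g(B) = 5 (g(B) = 0 + 5 = 5)
P(F, w) = 3 (P(F, w) = -1*(-3) = 3)
f(Z) = 5/Z
d(Q) = -7/3 (d(Q) = -4 + 5/3 = -7/3)
d(-410) - 1*(-156228) = -7/3 - 1*(-156228) = -7/3 + 156228 = 468677/3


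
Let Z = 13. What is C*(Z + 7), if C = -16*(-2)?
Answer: 640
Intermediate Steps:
C = 32
C*(Z + 7) = 32*(13 + 7) = 32*20 = 640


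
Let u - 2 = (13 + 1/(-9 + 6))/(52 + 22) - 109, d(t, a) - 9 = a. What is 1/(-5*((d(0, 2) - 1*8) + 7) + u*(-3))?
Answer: 37/10008 ≈ 0.0036970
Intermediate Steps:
d(t, a) = 9 + a
u = -11858/111 (u = 2 + ((13 + 1/(-9 + 6))/(52 + 22) - 109) = 2 + ((13 + 1/(-3))/74 - 109) = 2 + ((13 - ⅓)*(1/74) - 109) = 2 + ((38/3)*(1/74) - 109) = 2 + (19/111 - 109) = 2 - 12080/111 = -11858/111 ≈ -106.83)
1/(-5*((d(0, 2) - 1*8) + 7) + u*(-3)) = 1/(-5*(((9 + 2) - 1*8) + 7) - 11858/111*(-3)) = 1/(-5*((11 - 8) + 7) + 11858/37) = 1/(-5*(3 + 7) + 11858/37) = 1/(-5*10 + 11858/37) = 1/(-50 + 11858/37) = 1/(10008/37) = 37/10008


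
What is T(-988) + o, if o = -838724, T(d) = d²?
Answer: 137420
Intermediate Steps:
T(-988) + o = (-988)² - 838724 = 976144 - 838724 = 137420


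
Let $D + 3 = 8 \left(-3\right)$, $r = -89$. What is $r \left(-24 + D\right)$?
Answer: $4539$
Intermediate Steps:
$D = -27$ ($D = -3 + 8 \left(-3\right) = -3 - 24 = -27$)
$r \left(-24 + D\right) = - 89 \left(-24 - 27\right) = \left(-89\right) \left(-51\right) = 4539$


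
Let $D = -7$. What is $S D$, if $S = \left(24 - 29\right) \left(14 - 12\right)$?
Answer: $70$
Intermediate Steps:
$S = -10$ ($S = \left(-5\right) 2 = -10$)
$S D = \left(-10\right) \left(-7\right) = 70$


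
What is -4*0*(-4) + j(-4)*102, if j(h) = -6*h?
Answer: 2448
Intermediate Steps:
-4*0*(-4) + j(-4)*102 = -4*0*(-4) - 6*(-4)*102 = 0*(-4) + 24*102 = 0 + 2448 = 2448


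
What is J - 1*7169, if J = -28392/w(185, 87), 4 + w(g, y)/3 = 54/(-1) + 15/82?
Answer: -33212181/4741 ≈ -7005.3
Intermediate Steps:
w(g, y) = -14223/82 (w(g, y) = -12 + 3*(54/(-1) + 15/82) = -12 + 3*(54*(-1) + 15*(1/82)) = -12 + 3*(-54 + 15/82) = -12 + 3*(-4413/82) = -12 - 13239/82 = -14223/82)
J = 776048/4741 (J = -28392/(-14223/82) = -28392*(-82/14223) = 776048/4741 ≈ 163.69)
J - 1*7169 = 776048/4741 - 1*7169 = 776048/4741 - 7169 = -33212181/4741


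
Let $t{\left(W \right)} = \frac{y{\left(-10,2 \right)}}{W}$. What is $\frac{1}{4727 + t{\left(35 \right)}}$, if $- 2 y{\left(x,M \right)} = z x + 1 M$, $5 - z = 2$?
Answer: $\frac{5}{23637} \approx 0.00021153$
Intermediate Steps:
$z = 3$ ($z = 5 - 2 = 3$)
$y{\left(x,M \right)} = - \frac{3 x}{2} - \frac{M}{2}$ ($y{\left(x,M \right)} = - \frac{3 x + 1 M}{2} = - \frac{3 x + M}{2} = - \frac{M + 3 x}{2} = - \frac{3 x}{2} - \frac{M}{2}$)
$t{\left(W \right)} = \frac{14}{W}$ ($t{\left(W \right)} = \frac{\left(- \frac{3}{2}\right) \left(-10\right) - 1}{W} = \frac{15 - 1}{W} = \frac{14}{W}$)
$\frac{1}{4727 + t{\left(35 \right)}} = \frac{1}{4727 + \frac{14}{35}} = \frac{1}{4727 + 14 \cdot \frac{1}{35}} = \frac{1}{4727 + \frac{2}{5}} = \frac{1}{\frac{23637}{5}} = \frac{5}{23637}$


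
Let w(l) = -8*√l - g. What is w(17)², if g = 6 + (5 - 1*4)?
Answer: 1137 + 112*√17 ≈ 1598.8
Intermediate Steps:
g = 7 (g = 6 + (5 - 4) = 6 + 1 = 7)
w(l) = -7 - 8*√l (w(l) = -8*√l - 1*7 = -8*√l - 7 = -7 - 8*√l)
w(17)² = (-7 - 8*√17)²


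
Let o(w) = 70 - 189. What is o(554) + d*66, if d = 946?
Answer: 62317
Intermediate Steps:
o(w) = -119
o(554) + d*66 = -119 + 946*66 = -119 + 62436 = 62317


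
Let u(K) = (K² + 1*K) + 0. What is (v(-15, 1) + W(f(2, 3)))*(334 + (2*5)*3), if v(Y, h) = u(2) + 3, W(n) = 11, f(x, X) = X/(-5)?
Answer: 7280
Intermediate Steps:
f(x, X) = -X/5 (f(x, X) = X*(-⅕) = -X/5)
u(K) = K + K² (u(K) = (K² + K) + 0 = (K + K²) + 0 = K + K²)
v(Y, h) = 9 (v(Y, h) = 2*(1 + 2) + 3 = 2*3 + 3 = 6 + 3 = 9)
(v(-15, 1) + W(f(2, 3)))*(334 + (2*5)*3) = (9 + 11)*(334 + (2*5)*3) = 20*(334 + 10*3) = 20*(334 + 30) = 20*364 = 7280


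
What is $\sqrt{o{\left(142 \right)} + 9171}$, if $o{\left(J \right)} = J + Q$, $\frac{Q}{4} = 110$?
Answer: $\sqrt{9753} \approx 98.757$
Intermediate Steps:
$Q = 440$ ($Q = 4 \cdot 110 = 440$)
$o{\left(J \right)} = 440 + J$ ($o{\left(J \right)} = J + 440 = 440 + J$)
$\sqrt{o{\left(142 \right)} + 9171} = \sqrt{\left(440 + 142\right) + 9171} = \sqrt{582 + 9171} = \sqrt{9753}$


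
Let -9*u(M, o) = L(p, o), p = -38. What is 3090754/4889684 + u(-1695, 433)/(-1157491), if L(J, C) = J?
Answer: 16098746817967/25468943502798 ≈ 0.63209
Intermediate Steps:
u(M, o) = 38/9 (u(M, o) = -⅑*(-38) = 38/9)
3090754/4889684 + u(-1695, 433)/(-1157491) = 3090754/4889684 + (38/9)/(-1157491) = 3090754*(1/4889684) + (38/9)*(-1/1157491) = 1545377/2444842 - 38/10417419 = 16098746817967/25468943502798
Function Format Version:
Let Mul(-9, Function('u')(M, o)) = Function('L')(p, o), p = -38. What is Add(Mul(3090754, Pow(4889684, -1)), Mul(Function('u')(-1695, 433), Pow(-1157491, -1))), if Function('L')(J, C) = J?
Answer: Rational(16098746817967, 25468943502798) ≈ 0.63209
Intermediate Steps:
Function('u')(M, o) = Rational(38, 9) (Function('u')(M, o) = Mul(Rational(-1, 9), -38) = Rational(38, 9))
Add(Mul(3090754, Pow(4889684, -1)), Mul(Function('u')(-1695, 433), Pow(-1157491, -1))) = Add(Mul(3090754, Pow(4889684, -1)), Mul(Rational(38, 9), Pow(-1157491, -1))) = Add(Mul(3090754, Rational(1, 4889684)), Mul(Rational(38, 9), Rational(-1, 1157491))) = Add(Rational(1545377, 2444842), Rational(-38, 10417419)) = Rational(16098746817967, 25468943502798)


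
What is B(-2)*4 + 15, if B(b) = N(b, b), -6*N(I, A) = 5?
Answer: 35/3 ≈ 11.667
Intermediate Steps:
N(I, A) = -⅚ (N(I, A) = -⅙*5 = -⅚)
B(b) = -⅚
B(-2)*4 + 15 = -⅚*4 + 15 = -10/3 + 15 = 35/3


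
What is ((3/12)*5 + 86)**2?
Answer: 121801/16 ≈ 7612.6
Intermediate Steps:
((3/12)*5 + 86)**2 = ((3*(1/12))*5 + 86)**2 = ((1/4)*5 + 86)**2 = (5/4 + 86)**2 = (349/4)**2 = 121801/16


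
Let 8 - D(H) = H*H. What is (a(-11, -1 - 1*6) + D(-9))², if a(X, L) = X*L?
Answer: 16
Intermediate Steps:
a(X, L) = L*X
D(H) = 8 - H² (D(H) = 8 - H*H = 8 - H²)
(a(-11, -1 - 1*6) + D(-9))² = ((-1 - 1*6)*(-11) + (8 - 1*(-9)²))² = ((-1 - 6)*(-11) + (8 - 1*81))² = (-7*(-11) + (8 - 81))² = (77 - 73)² = 4² = 16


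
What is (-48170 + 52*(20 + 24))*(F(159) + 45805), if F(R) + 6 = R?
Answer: -2108644956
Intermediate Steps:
F(R) = -6 + R
(-48170 + 52*(20 + 24))*(F(159) + 45805) = (-48170 + 52*(20 + 24))*((-6 + 159) + 45805) = (-48170 + 52*44)*(153 + 45805) = (-48170 + 2288)*45958 = -45882*45958 = -2108644956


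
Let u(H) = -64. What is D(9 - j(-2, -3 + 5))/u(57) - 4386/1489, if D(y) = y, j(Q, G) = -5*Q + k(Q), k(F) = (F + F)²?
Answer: -255391/95296 ≈ -2.6800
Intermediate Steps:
k(F) = 4*F² (k(F) = (2*F)² = 4*F²)
j(Q, G) = -5*Q + 4*Q²
D(9 - j(-2, -3 + 5))/u(57) - 4386/1489 = (9 - (-2)*(-5 + 4*(-2)))/(-64) - 4386/1489 = (9 - (-2)*(-5 - 8))*(-1/64) - 4386*1/1489 = (9 - (-2)*(-13))*(-1/64) - 4386/1489 = (9 - 1*26)*(-1/64) - 4386/1489 = (9 - 26)*(-1/64) - 4386/1489 = -17*(-1/64) - 4386/1489 = 17/64 - 4386/1489 = -255391/95296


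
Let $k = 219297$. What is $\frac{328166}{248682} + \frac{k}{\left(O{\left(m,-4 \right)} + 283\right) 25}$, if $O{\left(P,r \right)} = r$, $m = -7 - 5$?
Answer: $\frac{33945146}{1036175} \approx 32.76$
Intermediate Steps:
$m = -12$ ($m = -7 - 5 = -12$)
$\frac{328166}{248682} + \frac{k}{\left(O{\left(m,-4 \right)} + 283\right) 25} = \frac{328166}{248682} + \frac{219297}{\left(-4 + 283\right) 25} = 328166 \cdot \frac{1}{248682} + \frac{219297}{279 \cdot 25} = \frac{5293}{4011} + \frac{219297}{6975} = \frac{5293}{4011} + 219297 \cdot \frac{1}{6975} = \frac{5293}{4011} + \frac{73099}{2325} = \frac{33945146}{1036175}$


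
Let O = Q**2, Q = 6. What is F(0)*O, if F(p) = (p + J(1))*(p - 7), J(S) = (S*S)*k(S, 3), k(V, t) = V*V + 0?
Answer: -252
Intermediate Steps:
O = 36 (O = 6**2 = 36)
k(V, t) = V**2 (k(V, t) = V**2 + 0 = V**2)
J(S) = S**4 (J(S) = (S*S)*S**2 = S**2*S**2 = S**4)
F(p) = (1 + p)*(-7 + p) (F(p) = (p + 1**4)*(p - 7) = (p + 1)*(-7 + p) = (1 + p)*(-7 + p))
F(0)*O = (-7 + 0**2 - 6*0)*36 = (-7 + 0 + 0)*36 = -7*36 = -252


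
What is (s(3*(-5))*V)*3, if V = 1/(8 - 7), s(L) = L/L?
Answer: 3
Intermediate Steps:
s(L) = 1
V = 1 (V = 1/1 = 1)
(s(3*(-5))*V)*3 = (1*1)*3 = 1*3 = 3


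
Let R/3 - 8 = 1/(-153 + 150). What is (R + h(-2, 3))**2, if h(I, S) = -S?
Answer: 400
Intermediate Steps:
R = 23 (R = 24 + 3/(-153 + 150) = 24 + 3/(-3) = 24 + 3*(-1/3) = 24 - 1 = 23)
(R + h(-2, 3))**2 = (23 - 1*3)**2 = (23 - 3)**2 = 20**2 = 400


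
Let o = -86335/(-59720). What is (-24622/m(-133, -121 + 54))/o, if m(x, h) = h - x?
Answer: -147042584/569811 ≈ -258.06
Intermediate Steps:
o = 17267/11944 (o = -86335*(-1/59720) = 17267/11944 ≈ 1.4457)
(-24622/m(-133, -121 + 54))/o = (-24622/((-121 + 54) - 1*(-133)))/(17267/11944) = -24622/(-67 + 133)*(11944/17267) = -24622/66*(11944/17267) = -24622*1/66*(11944/17267) = -12311/33*11944/17267 = -147042584/569811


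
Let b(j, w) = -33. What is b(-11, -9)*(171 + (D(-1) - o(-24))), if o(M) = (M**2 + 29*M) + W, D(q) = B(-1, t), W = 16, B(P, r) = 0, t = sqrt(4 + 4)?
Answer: -9075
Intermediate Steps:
t = 2*sqrt(2) (t = sqrt(8) = 2*sqrt(2) ≈ 2.8284)
D(q) = 0
o(M) = 16 + M**2 + 29*M (o(M) = (M**2 + 29*M) + 16 = 16 + M**2 + 29*M)
b(-11, -9)*(171 + (D(-1) - o(-24))) = -33*(171 + (0 - (16 + (-24)**2 + 29*(-24)))) = -33*(171 + (0 - (16 + 576 - 696))) = -33*(171 + (0 - 1*(-104))) = -33*(171 + (0 + 104)) = -33*(171 + 104) = -33*275 = -9075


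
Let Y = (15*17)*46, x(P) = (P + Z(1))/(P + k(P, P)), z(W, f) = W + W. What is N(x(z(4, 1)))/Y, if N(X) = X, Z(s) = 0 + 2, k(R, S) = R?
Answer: 1/18768 ≈ 5.3282e-5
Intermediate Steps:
Z(s) = 2
z(W, f) = 2*W
x(P) = (2 + P)/(2*P) (x(P) = (P + 2)/(P + P) = (2 + P)/((2*P)) = (2 + P)*(1/(2*P)) = (2 + P)/(2*P))
Y = 11730 (Y = 255*46 = 11730)
N(x(z(4, 1)))/Y = ((2 + 2*4)/(2*((2*4))))/11730 = ((1/2)*(2 + 8)/8)*(1/11730) = ((1/2)*(1/8)*10)*(1/11730) = (5/8)*(1/11730) = 1/18768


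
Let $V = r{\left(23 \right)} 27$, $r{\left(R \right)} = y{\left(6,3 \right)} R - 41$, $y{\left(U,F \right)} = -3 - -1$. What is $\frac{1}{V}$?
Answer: $- \frac{1}{2349} \approx -0.00042571$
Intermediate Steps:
$y{\left(U,F \right)} = -2$ ($y{\left(U,F \right)} = -3 + 1 = -2$)
$r{\left(R \right)} = -41 - 2 R$ ($r{\left(R \right)} = - 2 R - 41 = -41 - 2 R$)
$V = -2349$ ($V = \left(-41 - 46\right) 27 = \left(-87\right) 27 = -2349$)
$\frac{1}{V} = \frac{1}{-2349} = - \frac{1}{2349}$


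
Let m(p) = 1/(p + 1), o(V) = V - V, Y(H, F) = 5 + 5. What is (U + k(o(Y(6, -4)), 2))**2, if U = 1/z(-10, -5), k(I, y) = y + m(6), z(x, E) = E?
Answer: 4624/1225 ≈ 3.7747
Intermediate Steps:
Y(H, F) = 10
o(V) = 0
m(p) = 1/(1 + p)
k(I, y) = 1/7 + y (k(I, y) = y + 1/(1 + 6) = y + 1/7 = 1/7 + y)
U = -1/5 (U = 1/(-5) = -1/5 ≈ -0.20000)
(U + k(o(Y(6, -4)), 2))**2 = (-1/5 + (1/7 + 2))**2 = (-1/5 + 15/7)**2 = (68/35)**2 = 4624/1225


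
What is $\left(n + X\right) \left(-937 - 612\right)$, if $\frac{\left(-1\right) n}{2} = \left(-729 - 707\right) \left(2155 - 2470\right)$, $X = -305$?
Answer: $1401821765$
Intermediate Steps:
$n = -904680$ ($n = - 2 \left(-729 - 707\right) \left(2155 - 2470\right) = - 2 \left(\left(-1436\right) \left(-315\right)\right) = \left(-2\right) 452340 = -904680$)
$\left(n + X\right) \left(-937 - 612\right) = \left(-904680 - 305\right) \left(-937 - 612\right) = \left(-904985\right) \left(-1549\right) = 1401821765$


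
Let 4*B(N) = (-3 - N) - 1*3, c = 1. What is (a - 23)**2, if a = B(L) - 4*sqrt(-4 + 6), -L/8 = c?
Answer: 2153/4 + 180*sqrt(2) ≈ 792.81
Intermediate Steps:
L = -8 (L = -8*1 = -8)
B(N) = -3/2 - N/4 (B(N) = ((-3 - N) - 1*3)/4 = ((-3 - N) - 3)/4 = (-6 - N)/4 = -3/2 - N/4)
a = 1/2 - 4*sqrt(2) (a = (-3/2 - 1/4*(-8)) - 4*sqrt(-4 + 6) = (-3/2 + 2) - 4*sqrt(2) = 1/2 - 4*sqrt(2) ≈ -5.1569)
(a - 23)**2 = ((1/2 - 4*sqrt(2)) - 23)**2 = (-45/2 - 4*sqrt(2))**2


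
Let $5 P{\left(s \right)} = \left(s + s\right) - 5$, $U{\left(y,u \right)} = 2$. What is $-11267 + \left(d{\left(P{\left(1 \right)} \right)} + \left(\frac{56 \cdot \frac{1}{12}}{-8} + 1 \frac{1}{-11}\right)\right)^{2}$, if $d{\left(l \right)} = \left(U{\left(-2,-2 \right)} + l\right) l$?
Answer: $- \frac{122672659991}{10890000} \approx -11265.0$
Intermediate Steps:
$P{\left(s \right)} = -1 + \frac{2 s}{5}$ ($P{\left(s \right)} = \frac{\left(s + s\right) - 5}{5} = \frac{2 s - 5}{5} = \frac{-5 + 2 s}{5} = -1 + \frac{2 s}{5}$)
$d{\left(l \right)} = l \left(2 + l\right)$ ($d{\left(l \right)} = \left(2 + l\right) l = l \left(2 + l\right)$)
$-11267 + \left(d{\left(P{\left(1 \right)} \right)} + \left(\frac{56 \cdot \frac{1}{12}}{-8} + 1 \frac{1}{-11}\right)\right)^{2} = -11267 + \left(\left(-1 + \frac{2}{5} \cdot 1\right) \left(2 + \left(-1 + \frac{2}{5} \cdot 1\right)\right) + \left(\frac{56 \cdot \frac{1}{12}}{-8} + 1 \frac{1}{-11}\right)\right)^{2} = -11267 + \left(\left(-1 + \frac{2}{5}\right) \left(2 + \left(-1 + \frac{2}{5}\right)\right) + \left(56 \cdot \frac{1}{12} \left(- \frac{1}{8}\right) + 1 \left(- \frac{1}{11}\right)\right)\right)^{2} = -11267 + \left(- \frac{3 \left(2 - \frac{3}{5}\right)}{5} + \left(\frac{14}{3} \left(- \frac{1}{8}\right) - \frac{1}{11}\right)\right)^{2} = -11267 + \left(\left(- \frac{3}{5}\right) \frac{7}{5} - \frac{89}{132}\right)^{2} = -11267 + \left(- \frac{21}{25} - \frac{89}{132}\right)^{2} = -11267 + \left(- \frac{4997}{3300}\right)^{2} = -11267 + \frac{24970009}{10890000} = - \frac{122672659991}{10890000}$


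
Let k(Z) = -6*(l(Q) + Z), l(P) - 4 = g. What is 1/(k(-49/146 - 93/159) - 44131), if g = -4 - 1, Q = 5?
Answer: -3869/170698256 ≈ -2.2666e-5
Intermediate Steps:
g = -5
l(P) = -1 (l(P) = 4 - 5 = -1)
k(Z) = 6 - 6*Z (k(Z) = -6*(-1 + Z) = 6 - 6*Z)
1/(k(-49/146 - 93/159) - 44131) = 1/((6 - 6*(-49/146 - 93/159)) - 44131) = 1/((6 - 6*(-49*1/146 - 93*1/159)) - 44131) = 1/((6 - 6*(-49/146 - 31/53)) - 44131) = 1/((6 - 6*(-7123/7738)) - 44131) = 1/((6 + 21369/3869) - 44131) = 1/(44583/3869 - 44131) = 1/(-170698256/3869) = -3869/170698256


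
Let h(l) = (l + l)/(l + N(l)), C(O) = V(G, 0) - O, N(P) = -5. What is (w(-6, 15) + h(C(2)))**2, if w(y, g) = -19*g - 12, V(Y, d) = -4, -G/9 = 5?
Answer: 10595025/121 ≈ 87562.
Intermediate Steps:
G = -45 (G = -9*5 = -45)
w(y, g) = -12 - 19*g
C(O) = -4 - O
h(l) = 2*l/(-5 + l) (h(l) = (l + l)/(l - 5) = (2*l)/(-5 + l) = 2*l/(-5 + l))
(w(-6, 15) + h(C(2)))**2 = ((-12 - 19*15) + 2*(-4 - 1*2)/(-5 + (-4 - 1*2)))**2 = ((-12 - 285) + 2*(-4 - 2)/(-5 + (-4 - 2)))**2 = (-297 + 2*(-6)/(-5 - 6))**2 = (-297 + 2*(-6)/(-11))**2 = (-297 + 2*(-6)*(-1/11))**2 = (-297 + 12/11)**2 = (-3255/11)**2 = 10595025/121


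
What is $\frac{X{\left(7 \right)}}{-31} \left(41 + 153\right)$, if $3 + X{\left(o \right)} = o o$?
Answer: $- \frac{8924}{31} \approx -287.87$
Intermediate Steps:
$X{\left(o \right)} = -3 + o^{2}$ ($X{\left(o \right)} = -3 + o o = -3 + o^{2}$)
$\frac{X{\left(7 \right)}}{-31} \left(41 + 153\right) = \frac{-3 + 7^{2}}{-31} \left(41 + 153\right) = \left(-3 + 49\right) \left(- \frac{1}{31}\right) 194 = 46 \left(- \frac{1}{31}\right) 194 = \left(- \frac{46}{31}\right) 194 = - \frac{8924}{31}$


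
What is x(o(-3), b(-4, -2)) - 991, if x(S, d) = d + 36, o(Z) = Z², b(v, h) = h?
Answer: -957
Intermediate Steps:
x(S, d) = 36 + d
x(o(-3), b(-4, -2)) - 991 = (36 - 2) - 991 = 34 - 991 = -957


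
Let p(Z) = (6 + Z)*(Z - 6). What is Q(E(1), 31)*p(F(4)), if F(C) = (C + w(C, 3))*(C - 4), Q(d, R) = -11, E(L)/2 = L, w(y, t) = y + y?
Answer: 396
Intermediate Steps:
w(y, t) = 2*y
E(L) = 2*L
F(C) = 3*C*(-4 + C) (F(C) = (C + 2*C)*(C - 4) = (3*C)*(-4 + C) = 3*C*(-4 + C))
p(Z) = (-6 + Z)*(6 + Z) (p(Z) = (6 + Z)*(-6 + Z) = (-6 + Z)*(6 + Z))
Q(E(1), 31)*p(F(4)) = -11*(-36 + (3*4*(-4 + 4))²) = -11*(-36 + (3*4*0)²) = -11*(-36 + 0²) = -11*(-36 + 0) = -11*(-36) = 396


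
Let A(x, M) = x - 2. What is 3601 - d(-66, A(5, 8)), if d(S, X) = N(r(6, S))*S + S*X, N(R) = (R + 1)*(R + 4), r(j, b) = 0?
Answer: 4063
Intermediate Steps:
A(x, M) = -2 + x
N(R) = (1 + R)*(4 + R)
d(S, X) = 4*S + S*X (d(S, X) = (4 + 0² + 5*0)*S + S*X = (4 + 0 + 0)*S + S*X = 4*S + S*X)
3601 - d(-66, A(5, 8)) = 3601 - (-66)*(4 + (-2 + 5)) = 3601 - (-66)*(4 + 3) = 3601 - (-66)*7 = 3601 - 1*(-462) = 3601 + 462 = 4063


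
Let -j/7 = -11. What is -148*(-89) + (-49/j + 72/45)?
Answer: 724513/55 ≈ 13173.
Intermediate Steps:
j = 77 (j = -7*(-11) = 77)
-148*(-89) + (-49/j + 72/45) = -148*(-89) + (-49/77 + 72/45) = 13172 + (-49*1/77 + 72*(1/45)) = 13172 + (-7/11 + 8/5) = 13172 + 53/55 = 724513/55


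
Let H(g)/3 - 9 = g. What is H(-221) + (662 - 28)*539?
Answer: 341090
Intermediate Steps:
H(g) = 27 + 3*g
H(-221) + (662 - 28)*539 = (27 + 3*(-221)) + (662 - 28)*539 = (27 - 663) + 634*539 = -636 + 341726 = 341090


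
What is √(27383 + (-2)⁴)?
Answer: √27399 ≈ 165.53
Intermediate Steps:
√(27383 + (-2)⁴) = √(27383 + 16) = √27399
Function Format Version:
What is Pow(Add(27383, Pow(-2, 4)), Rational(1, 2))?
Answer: Pow(27399, Rational(1, 2)) ≈ 165.53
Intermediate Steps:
Pow(Add(27383, Pow(-2, 4)), Rational(1, 2)) = Pow(Add(27383, 16), Rational(1, 2)) = Pow(27399, Rational(1, 2))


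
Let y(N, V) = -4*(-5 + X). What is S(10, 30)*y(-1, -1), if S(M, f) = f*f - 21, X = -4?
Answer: 31644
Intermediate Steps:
y(N, V) = 36 (y(N, V) = -4*(-5 - 4) = -4*(-9) = 36)
S(M, f) = -21 + f² (S(M, f) = f² - 21 = -21 + f²)
S(10, 30)*y(-1, -1) = (-21 + 30²)*36 = (-21 + 900)*36 = 879*36 = 31644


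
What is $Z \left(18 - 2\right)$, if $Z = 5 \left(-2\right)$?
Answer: $-160$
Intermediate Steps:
$Z = -10$
$Z \left(18 - 2\right) = - 10 \left(18 - 2\right) = \left(-10\right) 16 = -160$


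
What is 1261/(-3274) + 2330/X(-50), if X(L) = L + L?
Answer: -193863/8185 ≈ -23.685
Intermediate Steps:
X(L) = 2*L
1261/(-3274) + 2330/X(-50) = 1261/(-3274) + 2330/((2*(-50))) = 1261*(-1/3274) + 2330/(-100) = -1261/3274 + 2330*(-1/100) = -1261/3274 - 233/10 = -193863/8185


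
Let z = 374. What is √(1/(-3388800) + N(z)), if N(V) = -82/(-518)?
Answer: √76217501052042/21942480 ≈ 0.39787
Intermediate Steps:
N(V) = 41/259 (N(V) = -82*(-1/518) = 41/259)
√(1/(-3388800) + N(z)) = √(1/(-3388800) + 41/259) = √(-1/3388800 + 41/259) = √(138940541/877699200) = √76217501052042/21942480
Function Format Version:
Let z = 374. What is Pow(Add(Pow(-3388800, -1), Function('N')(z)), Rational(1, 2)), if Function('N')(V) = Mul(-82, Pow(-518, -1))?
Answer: Mul(Rational(1, 21942480), Pow(76217501052042, Rational(1, 2))) ≈ 0.39787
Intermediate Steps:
Function('N')(V) = Rational(41, 259) (Function('N')(V) = Mul(-82, Rational(-1, 518)) = Rational(41, 259))
Pow(Add(Pow(-3388800, -1), Function('N')(z)), Rational(1, 2)) = Pow(Add(Pow(-3388800, -1), Rational(41, 259)), Rational(1, 2)) = Pow(Add(Rational(-1, 3388800), Rational(41, 259)), Rational(1, 2)) = Pow(Rational(138940541, 877699200), Rational(1, 2)) = Mul(Rational(1, 21942480), Pow(76217501052042, Rational(1, 2)))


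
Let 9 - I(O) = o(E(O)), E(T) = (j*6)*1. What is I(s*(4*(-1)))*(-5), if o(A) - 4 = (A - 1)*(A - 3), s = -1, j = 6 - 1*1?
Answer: 3890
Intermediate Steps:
j = 5 (j = 6 - 1 = 5)
E(T) = 30 (E(T) = (5*6)*1 = 30*1 = 30)
o(A) = 4 + (-1 + A)*(-3 + A) (o(A) = 4 + (A - 1)*(A - 3) = 4 + (-1 + A)*(-3 + A))
I(O) = -778 (I(O) = 9 - (7 + 30**2 - 4*30) = 9 - (7 + 900 - 120) = 9 - 1*787 = 9 - 787 = -778)
I(s*(4*(-1)))*(-5) = -778*(-5) = 3890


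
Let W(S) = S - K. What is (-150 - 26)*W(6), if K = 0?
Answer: -1056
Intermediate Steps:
W(S) = S (W(S) = S - 1*0 = S + 0 = S)
(-150 - 26)*W(6) = (-150 - 26)*6 = -176*6 = -1056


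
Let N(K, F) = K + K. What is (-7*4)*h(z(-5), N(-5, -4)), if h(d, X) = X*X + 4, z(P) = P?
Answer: -2912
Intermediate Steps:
N(K, F) = 2*K
h(d, X) = 4 + X² (h(d, X) = X² + 4 = 4 + X²)
(-7*4)*h(z(-5), N(-5, -4)) = (-7*4)*(4 + (2*(-5))²) = -28*(4 + (-10)²) = -28*(4 + 100) = -28*104 = -2912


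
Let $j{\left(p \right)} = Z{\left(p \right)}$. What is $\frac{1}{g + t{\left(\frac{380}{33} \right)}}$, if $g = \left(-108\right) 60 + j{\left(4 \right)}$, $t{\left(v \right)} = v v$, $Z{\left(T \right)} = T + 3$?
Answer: $- \frac{1089}{6904697} \approx -0.00015772$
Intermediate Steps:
$Z{\left(T \right)} = 3 + T$
$t{\left(v \right)} = v^{2}$
$j{\left(p \right)} = 3 + p$
$g = -6473$ ($g = \left(-108\right) 60 + \left(3 + 4\right) = -6480 + 7 = -6473$)
$\frac{1}{g + t{\left(\frac{380}{33} \right)}} = \frac{1}{-6473 + \left(\frac{380}{33}\right)^{2}} = \frac{1}{-6473 + \frac{144400}{1089}} = \frac{1}{- \frac{6904697}{1089}} = - \frac{1089}{6904697}$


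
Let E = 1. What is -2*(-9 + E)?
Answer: 16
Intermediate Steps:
-2*(-9 + E) = -2*(-9 + 1) = -2*(-8) = 16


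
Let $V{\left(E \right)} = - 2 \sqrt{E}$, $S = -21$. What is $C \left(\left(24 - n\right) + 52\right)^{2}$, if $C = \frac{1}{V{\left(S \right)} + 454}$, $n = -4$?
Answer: $\frac{14528}{1031} + \frac{64 i \sqrt{21}}{1031} \approx 14.091 + 0.28447 i$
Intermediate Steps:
$C = \frac{1}{454 - 2 i \sqrt{21}}$ ($C = \frac{1}{- 2 \sqrt{-21} + 454} = \frac{1}{- 2 i \sqrt{21} + 454} = \frac{1}{454 - 2 i \sqrt{21}} \approx 0.0022017 + 4.445 \cdot 10^{-5} i$)
$C \left(\left(24 - n\right) + 52\right)^{2} = \left(\frac{227}{103100} + \frac{i \sqrt{21}}{103100}\right) \left(\left(24 - -4\right) + 52\right)^{2} = \left(\frac{227}{103100} + \frac{i \sqrt{21}}{103100}\right) \left(\left(24 + 4\right) + 52\right)^{2} = \left(\frac{227}{103100} + \frac{i \sqrt{21}}{103100}\right) \left(28 + 52\right)^{2} = \left(\frac{227}{103100} + \frac{i \sqrt{21}}{103100}\right) 80^{2} = \left(\frac{227}{103100} + \frac{i \sqrt{21}}{103100}\right) 6400 = \frac{14528}{1031} + \frac{64 i \sqrt{21}}{1031}$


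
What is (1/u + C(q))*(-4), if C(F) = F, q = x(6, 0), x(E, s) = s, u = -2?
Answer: 2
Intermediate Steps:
q = 0
(1/u + C(q))*(-4) = (1/(-2) + 0)*(-4) = (-½ + 0)*(-4) = -½*(-4) = 2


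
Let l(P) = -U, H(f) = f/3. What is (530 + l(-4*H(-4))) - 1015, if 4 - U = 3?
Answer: -486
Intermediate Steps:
U = 1 (U = 4 - 1*3 = 4 - 3 = 1)
H(f) = f/3 (H(f) = f*(⅓) = f/3)
l(P) = -1 (l(P) = -1*1 = -1)
(530 + l(-4*H(-4))) - 1015 = (530 - 1) - 1015 = 529 - 1015 = -486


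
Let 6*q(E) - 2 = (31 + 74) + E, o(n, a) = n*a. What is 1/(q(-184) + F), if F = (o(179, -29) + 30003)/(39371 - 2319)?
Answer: -55578/676033 ≈ -0.082212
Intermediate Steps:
o(n, a) = a*n
F = 6203/9263 (F = (-29*179 + 30003)/(39371 - 2319) = (-5191 + 30003)/37052 = 24812*(1/37052) = 6203/9263 ≈ 0.66965)
q(E) = 107/6 + E/6 (q(E) = 1/3 + ((31 + 74) + E)/6 = 1/3 + (105 + E)/6 = 1/3 + (35/2 + E/6) = 107/6 + E/6)
1/(q(-184) + F) = 1/((107/6 + (1/6)*(-184)) + 6203/9263) = 1/((107/6 - 92/3) + 6203/9263) = 1/(-77/6 + 6203/9263) = 1/(-676033/55578) = -55578/676033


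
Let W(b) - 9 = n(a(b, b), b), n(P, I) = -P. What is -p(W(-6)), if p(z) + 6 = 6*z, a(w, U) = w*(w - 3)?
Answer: 276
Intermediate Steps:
a(w, U) = w*(-3 + w)
W(b) = 9 - b*(-3 + b)
p(z) = -6 + 6*z
-p(W(-6)) = -(-6 + 6*(9 - 1*(-6)*(-3 - 6))) = -(-6 + 6*(9 - 1*(-6)*(-9))) = -(-6 + 6*(9 - 54)) = -(-6 + 6*(-45)) = -(-6 - 270) = -1*(-276) = 276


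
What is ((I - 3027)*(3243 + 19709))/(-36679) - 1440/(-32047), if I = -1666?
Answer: 3451954915352/1175451913 ≈ 2936.7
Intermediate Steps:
((I - 3027)*(3243 + 19709))/(-36679) - 1440/(-32047) = ((-1666 - 3027)*(3243 + 19709))/(-36679) - 1440/(-32047) = -4693*22952*(-1/36679) - 1440*(-1/32047) = -107713736*(-1/36679) + 1440/32047 = 107713736/36679 + 1440/32047 = 3451954915352/1175451913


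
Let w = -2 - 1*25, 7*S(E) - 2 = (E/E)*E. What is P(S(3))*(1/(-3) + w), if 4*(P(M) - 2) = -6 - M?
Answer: -123/14 ≈ -8.7857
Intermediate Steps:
S(E) = 2/7 + E/7 (S(E) = 2/7 + ((E/E)*E)/7 = 2/7 + (1*E)/7 = 2/7 + E/7)
P(M) = ½ - M/4 (P(M) = 2 + (-6 - M)/4 = 2 + (-3/2 - M/4) = ½ - M/4)
w = -27 (w = -2 - 25 = -27)
P(S(3))*(1/(-3) + w) = (½ - (2/7 + (⅐)*3)/4)*(1/(-3) - 27) = (½ - (2/7 + 3/7)/4)*(-⅓ - 27) = (½ - ¼*5/7)*(-82/3) = (½ - 5/28)*(-82/3) = (9/28)*(-82/3) = -123/14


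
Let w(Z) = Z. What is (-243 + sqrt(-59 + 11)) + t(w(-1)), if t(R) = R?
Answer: -244 + 4*I*sqrt(3) ≈ -244.0 + 6.9282*I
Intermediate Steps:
(-243 + sqrt(-59 + 11)) + t(w(-1)) = (-243 + sqrt(-59 + 11)) - 1 = (-243 + sqrt(-48)) - 1 = (-243 + 4*I*sqrt(3)) - 1 = -244 + 4*I*sqrt(3)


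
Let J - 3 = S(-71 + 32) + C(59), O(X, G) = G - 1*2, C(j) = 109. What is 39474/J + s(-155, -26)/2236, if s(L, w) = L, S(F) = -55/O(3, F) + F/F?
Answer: 452261473/1310296 ≈ 345.16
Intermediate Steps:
O(X, G) = -2 + G (O(X, G) = G - 2 = -2 + G)
S(F) = 1 - 55/(-2 + F) (S(F) = -55/(-2 + F) + F/F = -55/(-2 + F) + 1 = 1 - 55/(-2 + F))
J = 4688/41 (J = 3 + ((-57 + (-71 + 32))/(-2 + (-71 + 32)) + 109) = 3 + ((-57 - 39)/(-2 - 39) + 109) = 3 + (-96/(-41) + 109) = 3 + (-1/41*(-96) + 109) = 3 + (96/41 + 109) = 3 + 4565/41 = 4688/41 ≈ 114.34)
39474/J + s(-155, -26)/2236 = 39474/(4688/41) - 155/2236 = 39474*(41/4688) - 155*1/2236 = 809217/2344 - 155/2236 = 452261473/1310296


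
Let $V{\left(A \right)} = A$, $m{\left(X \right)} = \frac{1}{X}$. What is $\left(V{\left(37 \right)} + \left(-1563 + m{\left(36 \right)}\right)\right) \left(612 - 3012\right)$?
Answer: $\frac{10987000}{3} \approx 3.6623 \cdot 10^{6}$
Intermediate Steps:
$\left(V{\left(37 \right)} + \left(-1563 + m{\left(36 \right)}\right)\right) \left(612 - 3012\right) = \left(37 - \left(1563 - \frac{1}{36}\right)\right) \left(612 - 3012\right) = \left(37 + \left(-1563 + \frac{1}{36}\right)\right) \left(-2400\right) = \left(37 - \frac{56267}{36}\right) \left(-2400\right) = \left(- \frac{54935}{36}\right) \left(-2400\right) = \frac{10987000}{3}$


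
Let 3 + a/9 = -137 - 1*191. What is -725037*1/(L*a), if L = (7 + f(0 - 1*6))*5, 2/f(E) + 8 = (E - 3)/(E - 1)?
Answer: 11358913/1563975 ≈ 7.2628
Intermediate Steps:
f(E) = 2/(-8 + (-3 + E)/(-1 + E)) (f(E) = 2/(-8 + (E - 3)/(E - 1)) = 2/(-8 + (-3 + E)/(-1 + E)))
a = -2979 (a = -27 + 9*(-137 - 1*191) = -27 + 9*(-137 - 191) = -27 + 9*(-328) = -27 - 2952 = -2979)
L = 1575/47 (L = (7 + 2*(1 - (0 - 1*6))/(-5 + 7*(0 - 1*6)))*5 = (7 + 2*(1 - (0 - 6))/(-5 + 7*(0 - 6)))*5 = (7 + 2*(1 - 1*(-6))/(-5 + 7*(-6)))*5 = (7 + 2*(1 + 6)/(-5 - 42))*5 = (7 + 2*7/(-47))*5 = (7 + 2*(-1/47)*7)*5 = (7 - 14/47)*5 = (315/47)*5 = 1575/47 ≈ 33.511)
-725037*1/(L*a) = -725037/((-2979*1575/47)) = -725037/(-4691925/47) = -725037*(-47/4691925) = 11358913/1563975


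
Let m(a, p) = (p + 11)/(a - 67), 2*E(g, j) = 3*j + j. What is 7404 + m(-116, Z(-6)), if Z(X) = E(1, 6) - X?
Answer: 1354903/183 ≈ 7403.8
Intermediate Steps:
E(g, j) = 2*j (E(g, j) = (3*j + j)/2 = (4*j)/2 = 2*j)
Z(X) = 12 - X (Z(X) = 2*6 - X = 12 - X)
m(a, p) = (11 + p)/(-67 + a)
7404 + m(-116, Z(-6)) = 7404 + (11 + (12 - 1*(-6)))/(-67 - 116) = 7404 + (11 + (12 + 6))/(-183) = 7404 - (11 + 18)/183 = 7404 - 1/183*29 = 7404 - 29/183 = 1354903/183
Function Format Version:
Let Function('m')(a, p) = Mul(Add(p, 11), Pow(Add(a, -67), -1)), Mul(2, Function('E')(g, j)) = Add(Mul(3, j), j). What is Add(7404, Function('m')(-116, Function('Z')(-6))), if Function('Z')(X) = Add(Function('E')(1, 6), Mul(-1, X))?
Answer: Rational(1354903, 183) ≈ 7403.8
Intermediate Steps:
Function('E')(g, j) = Mul(2, j) (Function('E')(g, j) = Mul(Rational(1, 2), Add(Mul(3, j), j)) = Mul(Rational(1, 2), Mul(4, j)) = Mul(2, j))
Function('Z')(X) = Add(12, Mul(-1, X)) (Function('Z')(X) = Add(Mul(2, 6), Mul(-1, X)) = Add(12, Mul(-1, X)))
Function('m')(a, p) = Mul(Pow(Add(-67, a), -1), Add(11, p)) (Function('m')(a, p) = Mul(Add(11, p), Pow(Add(-67, a), -1)) = Mul(Pow(Add(-67, a), -1), Add(11, p)))
Add(7404, Function('m')(-116, Function('Z')(-6))) = Add(7404, Mul(Pow(Add(-67, -116), -1), Add(11, Add(12, Mul(-1, -6))))) = Add(7404, Mul(Pow(-183, -1), Add(11, Add(12, 6)))) = Add(7404, Mul(Rational(-1, 183), Add(11, 18))) = Add(7404, Mul(Rational(-1, 183), 29)) = Add(7404, Rational(-29, 183)) = Rational(1354903, 183)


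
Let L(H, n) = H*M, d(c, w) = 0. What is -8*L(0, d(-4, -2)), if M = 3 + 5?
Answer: 0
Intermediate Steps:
M = 8
L(H, n) = 8*H (L(H, n) = H*8 = 8*H)
-8*L(0, d(-4, -2)) = -64*0 = -8*0 = 0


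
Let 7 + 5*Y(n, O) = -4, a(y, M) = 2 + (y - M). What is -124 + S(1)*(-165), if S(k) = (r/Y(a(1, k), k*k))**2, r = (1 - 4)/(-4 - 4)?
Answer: -90671/704 ≈ -128.79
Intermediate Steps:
a(y, M) = 2 + y - M
Y(n, O) = -11/5 (Y(n, O) = -7/5 + (1/5)*(-4) = -7/5 - 4/5 = -11/5)
r = 3/8 (r = -3/(-8) = -3*(-1/8) = 3/8 ≈ 0.37500)
S(k) = 225/7744 (S(k) = (3/(8*(-11/5)))**2 = ((3/8)*(-5/11))**2 = (-15/88)**2 = 225/7744)
-124 + S(1)*(-165) = -124 + (225/7744)*(-165) = -124 - 3375/704 = -90671/704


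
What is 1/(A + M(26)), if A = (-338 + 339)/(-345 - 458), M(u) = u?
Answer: 803/20877 ≈ 0.038463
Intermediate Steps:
A = -1/803 (A = 1/(-803) = 1*(-1/803) = -1/803 ≈ -0.0012453)
1/(A + M(26)) = 1/(-1/803 + 26) = 1/(20877/803) = 803/20877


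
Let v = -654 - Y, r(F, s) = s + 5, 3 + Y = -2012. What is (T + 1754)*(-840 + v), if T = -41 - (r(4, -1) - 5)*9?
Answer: 897162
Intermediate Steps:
Y = -2015 (Y = -3 - 2012 = -2015)
r(F, s) = 5 + s
T = -32 (T = -41 - ((5 - 1) - 5)*9 = -41 - (4 - 5)*9 = -41 - (-1)*9 = -41 - 1*(-9) = -41 + 9 = -32)
v = 1361 (v = -654 - 1*(-2015) = -654 + 2015 = 1361)
(T + 1754)*(-840 + v) = (-32 + 1754)*(-840 + 1361) = 1722*521 = 897162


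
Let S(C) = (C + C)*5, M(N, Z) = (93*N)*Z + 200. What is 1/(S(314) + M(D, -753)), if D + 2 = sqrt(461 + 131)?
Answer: -71699/1441320515734 - 70029*sqrt(37)/720660257867 ≈ -6.4083e-7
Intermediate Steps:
D = -2 + 4*sqrt(37) (D = -2 + sqrt(461 + 131) = -2 + sqrt(592) = -2 + 4*sqrt(37) ≈ 22.331)
M(N, Z) = 200 + 93*N*Z (M(N, Z) = 93*N*Z + 200 = 200 + 93*N*Z)
S(C) = 10*C (S(C) = (2*C)*5 = 10*C)
1/(S(314) + M(D, -753)) = 1/(10*314 + (200 + 93*(-2 + 4*sqrt(37))*(-753))) = 1/(3140 + (200 + (140058 - 280116*sqrt(37)))) = 1/(3140 + (140258 - 280116*sqrt(37))) = 1/(143398 - 280116*sqrt(37))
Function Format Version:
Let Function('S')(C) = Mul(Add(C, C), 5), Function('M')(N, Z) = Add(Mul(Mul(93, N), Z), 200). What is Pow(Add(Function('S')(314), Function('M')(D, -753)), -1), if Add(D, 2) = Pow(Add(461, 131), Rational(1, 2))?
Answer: Add(Rational(-71699, 1441320515734), Mul(Rational(-70029, 720660257867), Pow(37, Rational(1, 2)))) ≈ -6.4083e-7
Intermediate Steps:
D = Add(-2, Mul(4, Pow(37, Rational(1, 2)))) (D = Add(-2, Pow(Add(461, 131), Rational(1, 2))) = Add(-2, Pow(592, Rational(1, 2))) = Add(-2, Mul(4, Pow(37, Rational(1, 2)))) ≈ 22.331)
Function('M')(N, Z) = Add(200, Mul(93, N, Z)) (Function('M')(N, Z) = Add(Mul(93, N, Z), 200) = Add(200, Mul(93, N, Z)))
Function('S')(C) = Mul(10, C) (Function('S')(C) = Mul(Mul(2, C), 5) = Mul(10, C))
Pow(Add(Function('S')(314), Function('M')(D, -753)), -1) = Pow(Add(Mul(10, 314), Add(200, Mul(93, Add(-2, Mul(4, Pow(37, Rational(1, 2)))), -753))), -1) = Pow(Add(3140, Add(200, Add(140058, Mul(-280116, Pow(37, Rational(1, 2)))))), -1) = Pow(Add(3140, Add(140258, Mul(-280116, Pow(37, Rational(1, 2))))), -1) = Pow(Add(143398, Mul(-280116, Pow(37, Rational(1, 2)))), -1)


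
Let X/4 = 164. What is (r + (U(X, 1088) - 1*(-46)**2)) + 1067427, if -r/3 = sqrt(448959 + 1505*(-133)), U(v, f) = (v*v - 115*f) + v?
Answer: 1371183 - 3*sqrt(248794) ≈ 1.3697e+6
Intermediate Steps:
X = 656 (X = 4*164 = 656)
U(v, f) = v + v**2 - 115*f (U(v, f) = (v**2 - 115*f) + v = v + v**2 - 115*f)
r = -3*sqrt(248794) (r = -3*sqrt(448959 + 1505*(-133)) = -3*sqrt(448959 - 200165) = -3*sqrt(248794) ≈ -1496.4)
(r + (U(X, 1088) - 1*(-46)**2)) + 1067427 = (-3*sqrt(248794) + ((656 + 656**2 - 115*1088) - 1*(-46)**2)) + 1067427 = (-3*sqrt(248794) + ((656 + 430336 - 125120) - 1*2116)) + 1067427 = (-3*sqrt(248794) + (305872 - 2116)) + 1067427 = (-3*sqrt(248794) + 303756) + 1067427 = (303756 - 3*sqrt(248794)) + 1067427 = 1371183 - 3*sqrt(248794)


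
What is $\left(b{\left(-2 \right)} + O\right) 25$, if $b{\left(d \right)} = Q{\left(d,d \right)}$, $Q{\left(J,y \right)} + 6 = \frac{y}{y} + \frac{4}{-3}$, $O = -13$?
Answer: $- \frac{1450}{3} \approx -483.33$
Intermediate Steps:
$Q{\left(J,y \right)} = - \frac{19}{3}$ ($Q{\left(J,y \right)} = -6 + \left(\frac{y}{y} + \frac{4}{-3}\right) = -6 + \left(1 + 4 \left(- \frac{1}{3}\right)\right) = -6 + \left(1 - \frac{4}{3}\right) = -6 - \frac{1}{3} = - \frac{19}{3}$)
$b{\left(d \right)} = - \frac{19}{3}$
$\left(b{\left(-2 \right)} + O\right) 25 = \left(- \frac{19}{3} - 13\right) 25 = \left(- \frac{58}{3}\right) 25 = - \frac{1450}{3}$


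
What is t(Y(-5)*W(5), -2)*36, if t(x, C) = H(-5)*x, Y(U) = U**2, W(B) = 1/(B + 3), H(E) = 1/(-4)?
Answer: -225/8 ≈ -28.125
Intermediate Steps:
H(E) = -1/4
W(B) = 1/(3 + B)
t(x, C) = -x/4
t(Y(-5)*W(5), -2)*36 = -(-5)**2/(4*(3 + 5))*36 = -25/(4*8)*36 = -1/4*25/8*36 = -25/32*36 = -225/8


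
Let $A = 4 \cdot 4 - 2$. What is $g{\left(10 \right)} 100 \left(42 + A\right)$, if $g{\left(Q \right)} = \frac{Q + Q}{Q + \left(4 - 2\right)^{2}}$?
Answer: $8000$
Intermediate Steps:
$A = 14$ ($A = 16 - 2 = 14$)
$g{\left(Q \right)} = \frac{2 Q}{4 + Q}$ ($g{\left(Q \right)} = \frac{2 Q}{Q + 2^{2}} = \frac{2 Q}{Q + 4} = \frac{2 Q}{4 + Q}$)
$g{\left(10 \right)} 100 \left(42 + A\right) = 2 \cdot 10 \frac{1}{4 + 10} \cdot 100 \left(42 + 14\right) = 2 \cdot 10 \cdot \frac{1}{14} \cdot 100 \cdot 56 = \frac{10}{7} \cdot 100 \cdot 56 = \frac{1000}{7} \cdot 56 = 8000$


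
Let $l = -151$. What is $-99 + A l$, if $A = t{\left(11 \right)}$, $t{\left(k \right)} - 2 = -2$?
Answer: $-99$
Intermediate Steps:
$t{\left(k \right)} = 0$ ($t{\left(k \right)} = 2 - 2 = 0$)
$A = 0$
$-99 + A l = -99 + 0 \left(-151\right) = -99 + 0 = -99$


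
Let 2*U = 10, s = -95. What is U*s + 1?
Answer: -474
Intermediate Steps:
U = 5 (U = (½)*10 = 5)
U*s + 1 = 5*(-95) + 1 = -475 + 1 = -474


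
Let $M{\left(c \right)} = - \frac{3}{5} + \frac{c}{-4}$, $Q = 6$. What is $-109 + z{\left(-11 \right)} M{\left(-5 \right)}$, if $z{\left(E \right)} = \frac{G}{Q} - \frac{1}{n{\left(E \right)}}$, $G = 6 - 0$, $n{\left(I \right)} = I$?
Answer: $- \frac{5956}{55} \approx -108.29$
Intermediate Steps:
$G = 6$ ($G = 6 + 0 = 6$)
$M{\left(c \right)} = - \frac{3}{5} - \frac{c}{4}$ ($M{\left(c \right)} = \left(-3\right) \frac{1}{5} + c \left(- \frac{1}{4}\right) = - \frac{3}{5} - \frac{c}{4}$)
$z{\left(E \right)} = 1 - \frac{1}{E}$ ($z{\left(E \right)} = \frac{6}{6} - \frac{1}{E} = 6 \cdot \frac{1}{6} - \frac{1}{E} = 1 - \frac{1}{E}$)
$-109 + z{\left(-11 \right)} M{\left(-5 \right)} = -109 + \frac{-1 - 11}{-11} \left(- \frac{3}{5} - - \frac{5}{4}\right) = -109 + \left(- \frac{1}{11}\right) \left(-12\right) \left(- \frac{3}{5} + \frac{5}{4}\right) = -109 + \frac{12}{11} \cdot \frac{13}{20} = -109 + \frac{39}{55} = - \frac{5956}{55}$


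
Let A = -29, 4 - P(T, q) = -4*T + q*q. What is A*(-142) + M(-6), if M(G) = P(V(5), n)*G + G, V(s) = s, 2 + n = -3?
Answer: 4118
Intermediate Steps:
n = -5 (n = -2 - 3 = -5)
P(T, q) = 4 - q**2 + 4*T (P(T, q) = 4 - (-4*T + q*q) = 4 - (-4*T + q**2) = 4 - (q**2 - 4*T) = 4 + (-q**2 + 4*T) = 4 - q**2 + 4*T)
M(G) = 0 (M(G) = (4 - 1*(-5)**2 + 4*5)*G + G = (4 - 1*25 + 20)*G + G = (4 - 25 + 20)*G + G = -G + G = 0)
A*(-142) + M(-6) = -29*(-142) + 0 = 4118 + 0 = 4118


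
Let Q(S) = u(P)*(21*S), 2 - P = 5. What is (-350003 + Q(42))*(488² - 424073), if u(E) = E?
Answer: 65567675921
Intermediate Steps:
P = -3 (P = 2 - 1*5 = 2 - 5 = -3)
Q(S) = -63*S
(-350003 + Q(42))*(488² - 424073) = (-350003 - 63*42)*(488² - 424073) = (-350003 - 2646)*(238144 - 424073) = -352649*(-185929) = 65567675921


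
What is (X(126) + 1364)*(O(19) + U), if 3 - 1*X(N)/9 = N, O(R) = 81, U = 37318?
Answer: 9611543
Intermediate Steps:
X(N) = 27 - 9*N
(X(126) + 1364)*(O(19) + U) = ((27 - 9*126) + 1364)*(81 + 37318) = ((27 - 1134) + 1364)*37399 = (-1107 + 1364)*37399 = 257*37399 = 9611543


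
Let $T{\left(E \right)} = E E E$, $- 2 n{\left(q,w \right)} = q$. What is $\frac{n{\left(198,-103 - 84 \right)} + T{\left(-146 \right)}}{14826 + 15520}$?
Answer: $- \frac{3112235}{30346} \approx -102.56$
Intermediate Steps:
$n{\left(q,w \right)} = - \frac{q}{2}$
$T{\left(E \right)} = E^{3}$ ($T{\left(E \right)} = E^{2} E = E^{3}$)
$\frac{n{\left(198,-103 - 84 \right)} + T{\left(-146 \right)}}{14826 + 15520} = \frac{\left(- \frac{1}{2}\right) 198 + \left(-146\right)^{3}}{14826 + 15520} = \frac{-99 - 3112136}{30346} = \left(-3112235\right) \frac{1}{30346} = - \frac{3112235}{30346}$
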